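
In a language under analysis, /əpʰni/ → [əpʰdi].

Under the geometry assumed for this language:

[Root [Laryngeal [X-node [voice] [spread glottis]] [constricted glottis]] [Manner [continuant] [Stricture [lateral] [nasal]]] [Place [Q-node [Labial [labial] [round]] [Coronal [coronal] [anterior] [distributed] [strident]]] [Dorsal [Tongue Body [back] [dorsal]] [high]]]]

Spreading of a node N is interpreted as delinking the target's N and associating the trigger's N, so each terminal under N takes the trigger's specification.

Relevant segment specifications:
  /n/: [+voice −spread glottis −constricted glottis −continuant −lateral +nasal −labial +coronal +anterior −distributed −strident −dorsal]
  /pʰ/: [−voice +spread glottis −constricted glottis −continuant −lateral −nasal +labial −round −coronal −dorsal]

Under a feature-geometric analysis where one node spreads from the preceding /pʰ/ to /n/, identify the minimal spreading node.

Feature comparison: [nasal] differs between /n/ and [d]; the remaining terminals match.
Since just one terminal is affected and it takes /pʰ/'s value, spreading the terminal [nasal] alone is sufficient and minimal.
[labial], [voice] stay as in /n/ although /pʰ/ differs there, so no node dominating them spread; among the remaining candidates [nasal] is the lowest that derives the output.

[nasal]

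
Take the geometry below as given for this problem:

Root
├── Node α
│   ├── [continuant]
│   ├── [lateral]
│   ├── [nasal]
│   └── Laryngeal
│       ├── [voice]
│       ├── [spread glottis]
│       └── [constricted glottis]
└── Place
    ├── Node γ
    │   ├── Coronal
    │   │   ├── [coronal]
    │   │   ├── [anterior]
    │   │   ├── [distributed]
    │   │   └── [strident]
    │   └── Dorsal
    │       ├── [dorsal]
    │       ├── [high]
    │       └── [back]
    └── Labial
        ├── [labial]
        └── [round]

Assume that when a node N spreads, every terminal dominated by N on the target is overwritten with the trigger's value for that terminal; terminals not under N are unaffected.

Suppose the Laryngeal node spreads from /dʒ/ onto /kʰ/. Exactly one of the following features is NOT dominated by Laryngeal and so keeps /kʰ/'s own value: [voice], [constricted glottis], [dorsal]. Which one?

[dorsal]

The terminals dominated by Laryngeal are [voice], [spread glottis], [constricted glottis].
Of the listed options, [constricted glottis], [voice] are among these and would be overwritten by spreading Laryngeal.
But [dorsal] is a dependent of Dorsal, outside Laryngeal; it is therefore untouched by the spreading.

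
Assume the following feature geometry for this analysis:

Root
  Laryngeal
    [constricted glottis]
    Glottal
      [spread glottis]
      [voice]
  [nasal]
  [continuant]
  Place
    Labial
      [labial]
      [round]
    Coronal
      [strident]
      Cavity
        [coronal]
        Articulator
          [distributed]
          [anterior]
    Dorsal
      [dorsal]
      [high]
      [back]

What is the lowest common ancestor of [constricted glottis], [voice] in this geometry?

[constricted glottis]: Root → Laryngeal → [constricted glottis].
[voice]: Root → Laryngeal → Glottal → [voice].
These paths first converge at Laryngeal; no daughter of Laryngeal dominates all 2 features, so Laryngeal is the minimal constituent.

Laryngeal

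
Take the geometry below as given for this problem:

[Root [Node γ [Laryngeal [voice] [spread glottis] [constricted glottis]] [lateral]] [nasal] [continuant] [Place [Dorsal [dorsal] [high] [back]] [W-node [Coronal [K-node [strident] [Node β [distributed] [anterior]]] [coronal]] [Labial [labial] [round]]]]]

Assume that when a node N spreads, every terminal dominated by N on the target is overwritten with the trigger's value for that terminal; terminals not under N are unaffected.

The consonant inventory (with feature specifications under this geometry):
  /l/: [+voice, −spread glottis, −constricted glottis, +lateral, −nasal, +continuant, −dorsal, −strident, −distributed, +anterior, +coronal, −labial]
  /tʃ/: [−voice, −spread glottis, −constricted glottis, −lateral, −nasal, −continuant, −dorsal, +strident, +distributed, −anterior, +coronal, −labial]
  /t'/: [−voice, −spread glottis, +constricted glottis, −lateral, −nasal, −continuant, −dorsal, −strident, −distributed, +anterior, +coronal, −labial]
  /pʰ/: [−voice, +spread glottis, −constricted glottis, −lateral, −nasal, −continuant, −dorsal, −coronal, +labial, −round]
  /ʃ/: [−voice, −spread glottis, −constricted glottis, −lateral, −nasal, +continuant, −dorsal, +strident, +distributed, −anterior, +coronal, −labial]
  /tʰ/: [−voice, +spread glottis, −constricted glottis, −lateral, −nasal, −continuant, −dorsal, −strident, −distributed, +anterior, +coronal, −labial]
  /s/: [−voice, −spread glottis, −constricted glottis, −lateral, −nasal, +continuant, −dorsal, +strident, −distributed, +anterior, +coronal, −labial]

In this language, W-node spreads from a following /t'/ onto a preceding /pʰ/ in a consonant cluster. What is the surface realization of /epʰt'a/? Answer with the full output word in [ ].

W-node immediately or transitively dominates [strident], [distributed], [anterior], [coronal], [labial], [round].
The target acquires /t'/'s values for everything under W-node — [−strident], [−distributed], [+anterior], [+coronal], [−labial] — while keeping its own [voice], [spread glottis], [constricted glottis], ….
Among the inventory, only /tʰ/ has exactly this specification, giving the surface form [etʰt'a].

[etʰt'a]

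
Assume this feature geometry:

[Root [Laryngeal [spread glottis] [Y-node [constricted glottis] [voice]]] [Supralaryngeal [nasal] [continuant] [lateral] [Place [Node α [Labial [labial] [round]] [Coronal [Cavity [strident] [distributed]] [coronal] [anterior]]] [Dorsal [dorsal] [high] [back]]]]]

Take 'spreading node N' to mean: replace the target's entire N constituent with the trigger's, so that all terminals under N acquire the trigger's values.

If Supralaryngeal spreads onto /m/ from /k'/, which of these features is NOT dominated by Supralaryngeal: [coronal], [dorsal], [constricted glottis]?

Supralaryngeal dominates exactly [nasal], [continuant], [lateral], [labial], [round], [strident], [distributed], [coronal], [anterior], [dorsal], [high], [back].
Of the listed options, [dorsal], [coronal] are among these and would be overwritten by spreading Supralaryngeal.
[constricted glottis] attaches under Y-node, not under Supralaryngeal, so /m/ retains its own value for [constricted glottis].

[constricted glottis]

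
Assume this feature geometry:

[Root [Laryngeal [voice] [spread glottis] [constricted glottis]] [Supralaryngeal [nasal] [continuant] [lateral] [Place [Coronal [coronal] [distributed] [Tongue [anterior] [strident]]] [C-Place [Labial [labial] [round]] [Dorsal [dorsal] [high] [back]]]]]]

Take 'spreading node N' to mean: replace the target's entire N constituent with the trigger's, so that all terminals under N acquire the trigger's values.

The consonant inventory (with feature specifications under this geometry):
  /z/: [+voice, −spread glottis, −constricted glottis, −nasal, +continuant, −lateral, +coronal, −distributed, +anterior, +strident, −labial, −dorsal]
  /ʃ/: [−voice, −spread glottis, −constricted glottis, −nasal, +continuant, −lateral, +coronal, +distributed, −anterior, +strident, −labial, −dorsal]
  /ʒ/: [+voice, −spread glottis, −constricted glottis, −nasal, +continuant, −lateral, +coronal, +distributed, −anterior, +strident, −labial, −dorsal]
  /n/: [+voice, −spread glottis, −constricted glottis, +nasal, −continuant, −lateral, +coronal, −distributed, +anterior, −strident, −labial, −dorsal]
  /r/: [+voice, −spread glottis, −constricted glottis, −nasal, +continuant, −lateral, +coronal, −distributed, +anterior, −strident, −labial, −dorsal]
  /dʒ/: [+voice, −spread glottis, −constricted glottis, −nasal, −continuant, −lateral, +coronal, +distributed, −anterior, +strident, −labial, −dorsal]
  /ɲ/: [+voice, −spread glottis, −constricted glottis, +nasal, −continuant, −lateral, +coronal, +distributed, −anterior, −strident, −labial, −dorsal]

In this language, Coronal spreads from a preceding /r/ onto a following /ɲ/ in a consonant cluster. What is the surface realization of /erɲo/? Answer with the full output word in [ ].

[erno]

The Coronal node dominates the terminals [coronal], [distributed], [anterior], [strident].
Spreading Coronal from /r/ onto /ɲ/ replaces those values with /r/'s: [+coronal], [−distributed], [+anterior], [−strident]. Features outside Coronal ([voice], [spread glottis], [constricted glottis], …) stay as in /ɲ/.
Among the inventory, only /n/ has exactly this specification, giving the surface form [erno].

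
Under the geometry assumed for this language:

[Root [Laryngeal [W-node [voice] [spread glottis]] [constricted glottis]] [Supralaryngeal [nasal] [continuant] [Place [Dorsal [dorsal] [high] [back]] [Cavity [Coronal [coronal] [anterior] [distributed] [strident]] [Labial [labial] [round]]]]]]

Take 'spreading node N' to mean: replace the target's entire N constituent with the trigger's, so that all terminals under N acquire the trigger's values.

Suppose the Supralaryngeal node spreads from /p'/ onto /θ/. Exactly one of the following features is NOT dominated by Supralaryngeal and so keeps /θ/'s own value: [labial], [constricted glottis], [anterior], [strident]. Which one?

[constricted glottis]

The terminals dominated by Supralaryngeal are [nasal], [continuant], [dorsal], [high], [back], [coronal], [anterior], [distributed], [strident], [labial], [round].
Spreading Supralaryngeal replaces [labial], [strident], [anterior] with the trigger's values, since each sits inside the Supralaryngeal constituent.
But [constricted glottis] is a dependent of Laryngeal, outside Supralaryngeal; it is therefore untouched by the spreading.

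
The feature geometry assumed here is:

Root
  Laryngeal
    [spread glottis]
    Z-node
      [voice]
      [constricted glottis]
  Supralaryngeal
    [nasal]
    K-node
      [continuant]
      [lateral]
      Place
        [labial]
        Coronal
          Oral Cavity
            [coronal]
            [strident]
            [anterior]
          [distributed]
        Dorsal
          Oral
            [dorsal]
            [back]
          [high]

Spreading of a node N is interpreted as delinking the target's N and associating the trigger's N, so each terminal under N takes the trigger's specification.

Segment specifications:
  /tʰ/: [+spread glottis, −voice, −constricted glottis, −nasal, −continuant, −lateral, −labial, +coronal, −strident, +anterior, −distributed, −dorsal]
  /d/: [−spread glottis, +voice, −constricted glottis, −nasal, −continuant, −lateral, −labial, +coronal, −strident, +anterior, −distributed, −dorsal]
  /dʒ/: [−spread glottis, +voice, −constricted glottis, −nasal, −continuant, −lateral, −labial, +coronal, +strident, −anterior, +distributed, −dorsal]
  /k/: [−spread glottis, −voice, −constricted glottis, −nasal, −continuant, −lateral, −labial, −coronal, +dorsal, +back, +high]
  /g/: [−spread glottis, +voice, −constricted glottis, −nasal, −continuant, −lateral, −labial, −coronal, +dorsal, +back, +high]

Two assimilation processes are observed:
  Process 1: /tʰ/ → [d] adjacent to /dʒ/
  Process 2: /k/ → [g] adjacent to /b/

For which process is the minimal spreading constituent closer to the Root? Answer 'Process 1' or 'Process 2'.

Process 1 alters [voice], [spread glottis]; the lowest common ancestor is Laryngeal (depth 1 from Root).
Process 2: the feature that changes is [voice]; the minimal node is [voice] (depth 3).
Laryngeal (depth 1) sits above [voice] (depth 3), making Process 1 the one with the higher spreading node.

Process 1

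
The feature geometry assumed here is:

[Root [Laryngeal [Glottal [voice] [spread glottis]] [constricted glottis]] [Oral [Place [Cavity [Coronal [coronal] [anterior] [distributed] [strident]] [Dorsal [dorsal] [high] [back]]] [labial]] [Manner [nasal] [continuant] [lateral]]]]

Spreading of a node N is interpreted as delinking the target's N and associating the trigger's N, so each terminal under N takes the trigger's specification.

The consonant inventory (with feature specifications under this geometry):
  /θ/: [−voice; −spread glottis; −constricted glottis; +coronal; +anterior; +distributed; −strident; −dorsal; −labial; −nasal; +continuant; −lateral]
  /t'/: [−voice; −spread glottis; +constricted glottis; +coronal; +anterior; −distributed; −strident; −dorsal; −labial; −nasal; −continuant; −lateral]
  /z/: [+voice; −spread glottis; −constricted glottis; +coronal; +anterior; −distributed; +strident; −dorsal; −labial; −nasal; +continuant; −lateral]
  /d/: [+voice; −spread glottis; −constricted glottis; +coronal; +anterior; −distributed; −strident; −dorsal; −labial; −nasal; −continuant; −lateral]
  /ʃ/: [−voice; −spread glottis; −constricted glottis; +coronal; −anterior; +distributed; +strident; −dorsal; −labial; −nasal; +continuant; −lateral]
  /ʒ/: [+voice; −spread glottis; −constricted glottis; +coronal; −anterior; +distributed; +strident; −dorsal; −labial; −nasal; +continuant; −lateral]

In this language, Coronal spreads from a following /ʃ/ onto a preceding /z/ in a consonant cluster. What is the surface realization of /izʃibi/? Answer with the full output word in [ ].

Coronal immediately or transitively dominates [coronal], [anterior], [distributed], [strident].
After delinking /z/'s Coronal and linking /ʃ/'s, the affected terminals become [+coronal], [−anterior], [+distributed], [+strident]; [voice], [spread glottis], [constricted glottis], … (outside Coronal) are retained from /z/.
Among the inventory, only /ʒ/ has exactly this specification, giving the surface form [iʒʃibi].

[iʒʃibi]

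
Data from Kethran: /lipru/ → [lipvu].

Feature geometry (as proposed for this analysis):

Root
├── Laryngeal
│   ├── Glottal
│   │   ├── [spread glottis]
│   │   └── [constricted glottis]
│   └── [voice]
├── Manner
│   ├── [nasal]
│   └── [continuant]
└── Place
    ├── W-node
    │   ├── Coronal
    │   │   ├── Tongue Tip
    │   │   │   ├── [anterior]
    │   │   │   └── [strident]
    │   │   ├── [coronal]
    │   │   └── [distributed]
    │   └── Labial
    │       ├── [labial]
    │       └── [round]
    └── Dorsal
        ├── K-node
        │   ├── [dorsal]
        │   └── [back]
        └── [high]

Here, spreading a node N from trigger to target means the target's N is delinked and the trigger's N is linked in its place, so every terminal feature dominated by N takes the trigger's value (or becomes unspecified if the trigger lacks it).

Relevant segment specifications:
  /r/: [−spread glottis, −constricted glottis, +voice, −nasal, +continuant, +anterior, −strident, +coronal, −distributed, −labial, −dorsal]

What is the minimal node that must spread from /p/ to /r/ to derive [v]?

Feature comparison: [labial], [round], [coronal], [anterior], [distributed], [strident] differ between /r/ and [v]; the remaining terminals match.
Tracing each changed feature up the tree, the paths first meet at W-node; any lower node misses at least one of them.
Delinking /r/'s W-node and associating /p/'s W-node gives precisely the feature bundle of [v].
Features on which the two segments disagree outside W-node, such as [voice], [continuant], are unchanged — nothing dominating them spread, and W-node is the minimal sufficient constituent.

W-node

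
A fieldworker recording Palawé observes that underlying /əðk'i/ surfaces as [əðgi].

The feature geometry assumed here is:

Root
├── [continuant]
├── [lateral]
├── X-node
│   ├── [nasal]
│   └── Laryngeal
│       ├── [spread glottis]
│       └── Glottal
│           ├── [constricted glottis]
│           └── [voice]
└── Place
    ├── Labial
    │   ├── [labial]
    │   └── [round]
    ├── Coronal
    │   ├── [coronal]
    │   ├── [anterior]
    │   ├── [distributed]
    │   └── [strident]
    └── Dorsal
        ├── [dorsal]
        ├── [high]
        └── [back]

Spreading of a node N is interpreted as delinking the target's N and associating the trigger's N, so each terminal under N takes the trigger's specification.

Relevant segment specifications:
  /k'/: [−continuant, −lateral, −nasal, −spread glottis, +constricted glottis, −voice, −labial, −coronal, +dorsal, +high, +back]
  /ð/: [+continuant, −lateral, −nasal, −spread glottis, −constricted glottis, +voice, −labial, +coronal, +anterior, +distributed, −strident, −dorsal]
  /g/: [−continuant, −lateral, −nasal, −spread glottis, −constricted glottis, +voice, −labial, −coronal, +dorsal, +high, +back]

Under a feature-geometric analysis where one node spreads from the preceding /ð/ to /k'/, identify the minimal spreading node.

Glottal

Comparing /k'/ with its surface form [g], the features that change are [voice], [constricted glottis].
Tracing each changed feature up the tree, the paths first meet at Glottal; any lower node misses at least one of them.
Delinking /k'/'s Glottal and associating /ð/'s Glottal gives precisely the feature bundle of [g].
[continuant], [dorsal] stay as in /k'/ although /ð/ differs there, so no node dominating them spread; among the remaining candidates Glottal is the lowest that derives the output.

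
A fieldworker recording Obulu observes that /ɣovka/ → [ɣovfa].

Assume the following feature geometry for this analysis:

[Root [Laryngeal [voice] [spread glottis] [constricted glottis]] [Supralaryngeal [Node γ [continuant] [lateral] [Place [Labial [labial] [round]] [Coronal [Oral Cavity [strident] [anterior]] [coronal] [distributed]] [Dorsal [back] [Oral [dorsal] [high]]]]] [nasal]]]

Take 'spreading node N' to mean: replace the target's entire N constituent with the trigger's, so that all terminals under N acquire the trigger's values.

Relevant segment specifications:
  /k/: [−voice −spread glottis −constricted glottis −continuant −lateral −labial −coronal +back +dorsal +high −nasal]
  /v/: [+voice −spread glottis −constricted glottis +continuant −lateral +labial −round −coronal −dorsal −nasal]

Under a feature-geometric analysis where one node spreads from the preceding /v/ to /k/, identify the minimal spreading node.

Node γ

Feature comparison: [continuant], [labial], [round], [dorsal], [high], [back] differ between /k/ and [f]; the remaining terminals match.
In this geometry the lowest node dominating all of them is Node γ: every daughter of Node γ dominates only a proper subset, so no lower node suffices.
Delinking /k/'s Node γ and associating /v/'s Node γ gives precisely the feature bundle of [f].
[voice] stays as in /k/ although /v/ differs there, so no node dominating it spread; among the remaining candidates Node γ is the lowest that derives the output.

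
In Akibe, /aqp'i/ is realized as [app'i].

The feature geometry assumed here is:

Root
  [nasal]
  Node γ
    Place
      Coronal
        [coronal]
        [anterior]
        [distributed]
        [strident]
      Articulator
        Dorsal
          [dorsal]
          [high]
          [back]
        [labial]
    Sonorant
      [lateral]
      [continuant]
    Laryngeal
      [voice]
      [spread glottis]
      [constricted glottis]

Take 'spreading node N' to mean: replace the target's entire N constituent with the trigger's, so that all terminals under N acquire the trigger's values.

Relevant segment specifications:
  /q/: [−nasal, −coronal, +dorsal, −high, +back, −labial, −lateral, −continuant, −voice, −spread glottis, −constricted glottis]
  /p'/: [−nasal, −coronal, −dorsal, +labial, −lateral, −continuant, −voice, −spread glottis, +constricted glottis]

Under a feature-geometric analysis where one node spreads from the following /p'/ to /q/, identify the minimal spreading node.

Articulator

Comparing /q/ with its surface form [p], the features that change are [labial], [dorsal], [high], [back].
Tracing each changed feature up the tree, the paths first meet at Articulator; any lower node misses at least one of them.
Delinking /q/'s Articulator and associating /p'/'s Articulator gives precisely the feature bundle of [p].
[constricted glottis] stays as in /q/ although /p'/ differs there, so no node dominating it spread; among the remaining candidates Articulator is the lowest that derives the output.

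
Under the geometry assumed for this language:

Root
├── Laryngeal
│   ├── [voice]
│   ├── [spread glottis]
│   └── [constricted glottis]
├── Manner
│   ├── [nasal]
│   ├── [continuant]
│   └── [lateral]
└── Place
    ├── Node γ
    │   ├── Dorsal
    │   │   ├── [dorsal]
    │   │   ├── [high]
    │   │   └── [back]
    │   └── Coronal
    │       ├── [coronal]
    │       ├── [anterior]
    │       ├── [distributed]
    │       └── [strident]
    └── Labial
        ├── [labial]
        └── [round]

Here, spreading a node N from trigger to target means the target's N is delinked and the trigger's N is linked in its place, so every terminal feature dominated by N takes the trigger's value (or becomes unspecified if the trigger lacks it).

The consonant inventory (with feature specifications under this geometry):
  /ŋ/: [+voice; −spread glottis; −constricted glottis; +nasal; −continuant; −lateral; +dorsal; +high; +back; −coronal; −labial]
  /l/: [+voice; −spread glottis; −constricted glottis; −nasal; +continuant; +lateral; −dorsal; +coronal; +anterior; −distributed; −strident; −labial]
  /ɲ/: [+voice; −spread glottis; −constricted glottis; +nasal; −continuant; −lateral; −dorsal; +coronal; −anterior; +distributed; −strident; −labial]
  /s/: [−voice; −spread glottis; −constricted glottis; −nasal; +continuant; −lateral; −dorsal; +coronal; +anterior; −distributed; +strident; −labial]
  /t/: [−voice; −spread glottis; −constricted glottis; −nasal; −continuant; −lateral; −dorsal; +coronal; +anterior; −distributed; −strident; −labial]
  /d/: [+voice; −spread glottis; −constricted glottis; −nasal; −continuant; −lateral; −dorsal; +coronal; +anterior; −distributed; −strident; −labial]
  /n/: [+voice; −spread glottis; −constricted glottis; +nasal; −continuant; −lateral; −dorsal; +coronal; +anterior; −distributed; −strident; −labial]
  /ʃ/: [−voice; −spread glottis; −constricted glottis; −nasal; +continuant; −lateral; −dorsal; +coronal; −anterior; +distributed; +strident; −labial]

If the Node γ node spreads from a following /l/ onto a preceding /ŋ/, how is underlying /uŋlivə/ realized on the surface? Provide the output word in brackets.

[unlivə]

The Node γ node dominates the terminals [dorsal], [high], [back], [coronal], [anterior], [distributed], [strident].
After delinking /ŋ/'s Node γ and linking /l/'s, the affected terminals become [−dorsal], [+coronal], [+anterior], [−distributed], [−strident]; [voice], [spread glottis], [constricted glottis], … (outside Node γ) are retained from /ŋ/.
This feature bundle is that of [n], so /uŋlivə/ surfaces as [unlivə].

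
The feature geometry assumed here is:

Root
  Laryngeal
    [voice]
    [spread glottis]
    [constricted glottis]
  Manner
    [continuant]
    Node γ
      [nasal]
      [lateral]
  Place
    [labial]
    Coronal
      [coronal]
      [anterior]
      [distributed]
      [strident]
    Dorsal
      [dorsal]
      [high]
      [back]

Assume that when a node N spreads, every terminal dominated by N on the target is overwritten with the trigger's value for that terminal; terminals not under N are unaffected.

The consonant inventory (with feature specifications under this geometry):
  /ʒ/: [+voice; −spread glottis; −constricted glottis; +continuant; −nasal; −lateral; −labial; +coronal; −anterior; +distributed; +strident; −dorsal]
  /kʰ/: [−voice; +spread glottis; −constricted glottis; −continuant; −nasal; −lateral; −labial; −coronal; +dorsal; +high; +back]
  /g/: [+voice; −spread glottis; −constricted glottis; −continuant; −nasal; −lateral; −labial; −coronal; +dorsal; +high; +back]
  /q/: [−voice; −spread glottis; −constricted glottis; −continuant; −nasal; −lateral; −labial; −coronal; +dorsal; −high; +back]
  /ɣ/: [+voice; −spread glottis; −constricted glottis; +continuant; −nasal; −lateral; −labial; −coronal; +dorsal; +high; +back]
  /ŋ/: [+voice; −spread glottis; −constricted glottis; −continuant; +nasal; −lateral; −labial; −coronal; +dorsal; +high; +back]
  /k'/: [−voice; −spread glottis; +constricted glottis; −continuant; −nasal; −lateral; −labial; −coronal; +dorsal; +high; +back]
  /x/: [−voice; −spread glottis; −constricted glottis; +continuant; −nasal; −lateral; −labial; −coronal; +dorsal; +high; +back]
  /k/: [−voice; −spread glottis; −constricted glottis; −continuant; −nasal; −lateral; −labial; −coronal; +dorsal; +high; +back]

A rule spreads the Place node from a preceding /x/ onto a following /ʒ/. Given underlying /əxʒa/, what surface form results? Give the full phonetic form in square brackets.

The Place node dominates the terminals [labial], [coronal], [anterior], [distributed], [strident], [dorsal], [high], [back].
Spreading Place from /x/ onto /ʒ/ replaces those values with /x/'s: [−labial], [−coronal], [+dorsal], [+high], [+back]. Features outside Place ([voice], [spread glottis], [constricted glottis], …) stay as in /ʒ/.
This feature bundle is that of [ɣ], so /əxʒa/ surfaces as [əxɣa].

[əxɣa]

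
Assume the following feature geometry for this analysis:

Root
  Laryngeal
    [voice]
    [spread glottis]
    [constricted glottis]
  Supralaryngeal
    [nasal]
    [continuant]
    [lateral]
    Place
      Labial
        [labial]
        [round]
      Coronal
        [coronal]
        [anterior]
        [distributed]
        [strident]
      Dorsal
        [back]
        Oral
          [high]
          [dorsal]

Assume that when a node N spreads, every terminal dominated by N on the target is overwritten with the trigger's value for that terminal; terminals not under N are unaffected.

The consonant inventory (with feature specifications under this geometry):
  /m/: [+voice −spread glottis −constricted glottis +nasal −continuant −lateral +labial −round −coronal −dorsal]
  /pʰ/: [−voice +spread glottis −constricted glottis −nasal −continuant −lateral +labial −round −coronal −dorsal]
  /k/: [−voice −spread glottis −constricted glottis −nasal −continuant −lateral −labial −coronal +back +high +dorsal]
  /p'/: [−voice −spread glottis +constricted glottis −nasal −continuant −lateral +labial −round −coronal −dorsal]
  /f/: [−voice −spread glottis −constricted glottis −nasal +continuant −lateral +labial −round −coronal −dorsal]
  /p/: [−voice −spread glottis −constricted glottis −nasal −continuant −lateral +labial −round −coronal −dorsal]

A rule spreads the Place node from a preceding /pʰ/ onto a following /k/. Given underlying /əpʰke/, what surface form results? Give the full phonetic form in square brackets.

The Place node dominates the terminals [labial], [round], [coronal], [anterior], [distributed], [strident], [back], [high], [dorsal].
After delinking /k/'s Place and linking /pʰ/'s, the affected terminals become [+labial], [−round], [−coronal], [−dorsal]; [voice], [spread glottis], [constricted glottis], … (outside Place) are retained from /k/.
Among the inventory, only /p/ has exactly this specification, giving the surface form [əpʰpe].

[əpʰpe]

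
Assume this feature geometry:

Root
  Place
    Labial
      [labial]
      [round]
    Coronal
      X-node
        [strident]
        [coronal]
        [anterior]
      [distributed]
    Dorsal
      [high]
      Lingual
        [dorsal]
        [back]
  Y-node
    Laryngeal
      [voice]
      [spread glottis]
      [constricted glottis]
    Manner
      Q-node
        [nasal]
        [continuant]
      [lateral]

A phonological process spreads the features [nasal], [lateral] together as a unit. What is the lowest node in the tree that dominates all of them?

[nasal] is immediately dominated by Q-node.
[lateral] is immediately dominated by Manner.
The lowest node appearing on every path is Manner; each proper daughter of Manner fails to dominate at least one of the listed features.

Manner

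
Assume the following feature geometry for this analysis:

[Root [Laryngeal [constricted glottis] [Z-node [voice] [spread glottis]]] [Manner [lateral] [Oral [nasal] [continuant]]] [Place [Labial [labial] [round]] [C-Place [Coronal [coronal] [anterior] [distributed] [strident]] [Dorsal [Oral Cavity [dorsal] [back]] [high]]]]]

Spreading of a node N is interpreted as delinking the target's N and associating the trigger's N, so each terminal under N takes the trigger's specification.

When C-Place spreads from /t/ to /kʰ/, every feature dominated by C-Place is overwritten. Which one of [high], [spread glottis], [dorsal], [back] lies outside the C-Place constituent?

The terminals dominated by C-Place are [coronal], [anterior], [distributed], [strident], [dorsal], [back], [high].
Spreading C-Place replaces [back], [dorsal], [high] with the trigger's values, since each sits inside the C-Place constituent.
[spread glottis] is not within the C-Place subtree (it hangs from Z-node), so /kʰ/'s [spread glottis] value survives.

[spread glottis]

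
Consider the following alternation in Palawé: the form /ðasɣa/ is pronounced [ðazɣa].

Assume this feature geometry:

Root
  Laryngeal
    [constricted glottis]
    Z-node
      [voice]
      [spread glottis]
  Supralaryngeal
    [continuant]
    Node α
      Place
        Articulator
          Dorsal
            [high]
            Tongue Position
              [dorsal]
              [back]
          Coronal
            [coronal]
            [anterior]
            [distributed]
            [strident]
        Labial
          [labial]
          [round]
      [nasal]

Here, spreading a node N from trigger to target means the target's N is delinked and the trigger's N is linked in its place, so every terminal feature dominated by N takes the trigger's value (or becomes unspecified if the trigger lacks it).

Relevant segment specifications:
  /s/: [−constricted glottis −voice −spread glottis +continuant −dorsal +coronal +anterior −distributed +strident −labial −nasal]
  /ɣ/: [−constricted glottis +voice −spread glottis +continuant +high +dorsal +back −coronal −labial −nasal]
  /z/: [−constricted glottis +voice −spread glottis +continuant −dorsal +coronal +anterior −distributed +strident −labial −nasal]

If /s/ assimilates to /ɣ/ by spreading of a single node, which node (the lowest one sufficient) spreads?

[voice]

/s/ and [z] differ in [voice]; every other specified feature is identical.
Only a single terminal changes, and /ɣ/ supplies the new value, so [voice] itself is the minimal spreading constituent.
Features on which the two segments disagree outside [voice], such as [coronal], [dorsal], are unchanged — nothing dominating them spread, and [voice] is the minimal sufficient constituent.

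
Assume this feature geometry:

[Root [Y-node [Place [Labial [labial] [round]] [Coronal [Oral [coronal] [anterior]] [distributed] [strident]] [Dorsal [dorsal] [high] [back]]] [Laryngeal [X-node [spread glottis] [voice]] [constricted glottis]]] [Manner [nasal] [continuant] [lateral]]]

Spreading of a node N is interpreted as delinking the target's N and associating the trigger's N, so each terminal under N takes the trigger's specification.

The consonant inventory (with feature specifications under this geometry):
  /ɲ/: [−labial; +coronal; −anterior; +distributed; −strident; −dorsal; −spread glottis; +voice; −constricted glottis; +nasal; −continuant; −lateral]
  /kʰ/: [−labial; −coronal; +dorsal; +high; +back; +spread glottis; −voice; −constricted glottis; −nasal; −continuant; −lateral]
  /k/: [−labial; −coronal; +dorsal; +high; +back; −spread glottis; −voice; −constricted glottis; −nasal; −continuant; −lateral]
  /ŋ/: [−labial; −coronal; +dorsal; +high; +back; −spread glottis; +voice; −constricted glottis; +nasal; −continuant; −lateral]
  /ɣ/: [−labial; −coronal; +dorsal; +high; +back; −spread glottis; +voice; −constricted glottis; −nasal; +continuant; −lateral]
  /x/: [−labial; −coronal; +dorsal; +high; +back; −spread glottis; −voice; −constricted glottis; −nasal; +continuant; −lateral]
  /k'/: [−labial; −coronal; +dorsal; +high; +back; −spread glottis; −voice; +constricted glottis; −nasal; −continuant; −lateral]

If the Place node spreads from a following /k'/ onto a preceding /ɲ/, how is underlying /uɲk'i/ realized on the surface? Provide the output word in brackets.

[uŋk'i]

Place immediately or transitively dominates [labial], [round], [coronal], [anterior], [distributed], [strident], [dorsal], [high], [back].
After delinking /ɲ/'s Place and linking /k'/'s, the affected terminals become [−labial], [−coronal], [+dorsal], [+high], [+back]; [spread glottis], [voice], [constricted glottis], … (outside Place) are retained from /ɲ/.
The resulting bundle matches /ŋ/ in the inventory; substituting it for /ɲ/ gives [uŋk'i].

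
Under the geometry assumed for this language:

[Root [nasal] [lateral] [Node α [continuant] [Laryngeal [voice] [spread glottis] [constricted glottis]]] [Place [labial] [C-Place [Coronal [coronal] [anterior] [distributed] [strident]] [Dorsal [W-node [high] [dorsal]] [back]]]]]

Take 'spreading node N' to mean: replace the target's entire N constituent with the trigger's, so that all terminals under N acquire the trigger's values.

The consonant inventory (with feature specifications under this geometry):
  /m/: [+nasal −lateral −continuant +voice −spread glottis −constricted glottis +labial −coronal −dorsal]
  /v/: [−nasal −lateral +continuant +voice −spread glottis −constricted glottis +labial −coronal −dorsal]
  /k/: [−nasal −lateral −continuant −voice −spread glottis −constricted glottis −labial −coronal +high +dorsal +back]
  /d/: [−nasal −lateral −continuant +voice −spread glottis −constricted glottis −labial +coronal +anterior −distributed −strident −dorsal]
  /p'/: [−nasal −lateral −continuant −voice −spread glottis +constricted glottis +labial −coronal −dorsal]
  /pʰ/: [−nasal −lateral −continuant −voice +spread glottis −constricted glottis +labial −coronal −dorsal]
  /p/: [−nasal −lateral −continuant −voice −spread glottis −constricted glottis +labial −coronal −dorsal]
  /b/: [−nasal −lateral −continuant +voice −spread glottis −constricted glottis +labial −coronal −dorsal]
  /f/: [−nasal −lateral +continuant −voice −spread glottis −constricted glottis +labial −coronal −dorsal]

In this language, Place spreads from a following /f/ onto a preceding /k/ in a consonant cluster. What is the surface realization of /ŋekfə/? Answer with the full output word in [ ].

[ŋepfə]

Place immediately or transitively dominates [labial], [coronal], [anterior], [distributed], [strident], [high], [dorsal], [back].
After delinking /k/'s Place and linking /f/'s, the affected terminals become [+labial], [−coronal], [−dorsal]; [nasal], [lateral], [continuant], … (outside Place) are retained from /k/.
Among the inventory, only /p/ has exactly this specification, giving the surface form [ŋepfə].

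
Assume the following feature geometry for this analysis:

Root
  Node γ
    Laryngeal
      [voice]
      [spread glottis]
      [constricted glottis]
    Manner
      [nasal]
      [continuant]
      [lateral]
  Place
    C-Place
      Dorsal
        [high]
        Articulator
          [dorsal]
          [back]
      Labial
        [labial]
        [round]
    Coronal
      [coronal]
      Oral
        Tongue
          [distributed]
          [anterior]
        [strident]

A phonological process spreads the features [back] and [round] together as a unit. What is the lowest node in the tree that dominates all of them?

C-Place

[back] lies under Articulator (below Place).
[round]: Root > Place > C-Place > Labial > [round].
The listed terminals split across distinct daughters of C-Place, so C-Place itself is the smallest node containing them all.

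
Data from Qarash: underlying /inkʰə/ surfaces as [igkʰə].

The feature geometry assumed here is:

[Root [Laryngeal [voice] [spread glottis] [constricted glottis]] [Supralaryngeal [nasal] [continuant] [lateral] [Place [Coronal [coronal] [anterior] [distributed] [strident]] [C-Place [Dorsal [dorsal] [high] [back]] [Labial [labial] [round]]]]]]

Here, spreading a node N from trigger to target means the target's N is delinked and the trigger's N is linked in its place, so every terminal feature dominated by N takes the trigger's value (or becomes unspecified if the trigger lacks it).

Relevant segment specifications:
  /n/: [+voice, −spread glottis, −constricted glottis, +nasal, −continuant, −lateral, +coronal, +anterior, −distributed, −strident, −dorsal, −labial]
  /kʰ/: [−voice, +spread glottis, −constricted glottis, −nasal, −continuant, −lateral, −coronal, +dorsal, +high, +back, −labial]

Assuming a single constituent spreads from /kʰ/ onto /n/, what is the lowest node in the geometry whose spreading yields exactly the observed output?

Supralaryngeal

Feature comparison: [nasal], [coronal], [anterior], [distributed], [strident], [dorsal], [high], [back] differ between /n/ and [g]; the remaining terminals match.
In this geometry the lowest node dominating all of them is Supralaryngeal: every daughter of Supralaryngeal dominates only a proper subset, so no lower node suffices.
If Supralaryngeal spreads, every terminal under it takes /kʰ/'s value, producing [g] as observed.
[spread glottis], [voice] — on which /kʰ/ differs from /n/ — are unchanged, so Root cannot have spread; the constituent is no larger than Supralaryngeal.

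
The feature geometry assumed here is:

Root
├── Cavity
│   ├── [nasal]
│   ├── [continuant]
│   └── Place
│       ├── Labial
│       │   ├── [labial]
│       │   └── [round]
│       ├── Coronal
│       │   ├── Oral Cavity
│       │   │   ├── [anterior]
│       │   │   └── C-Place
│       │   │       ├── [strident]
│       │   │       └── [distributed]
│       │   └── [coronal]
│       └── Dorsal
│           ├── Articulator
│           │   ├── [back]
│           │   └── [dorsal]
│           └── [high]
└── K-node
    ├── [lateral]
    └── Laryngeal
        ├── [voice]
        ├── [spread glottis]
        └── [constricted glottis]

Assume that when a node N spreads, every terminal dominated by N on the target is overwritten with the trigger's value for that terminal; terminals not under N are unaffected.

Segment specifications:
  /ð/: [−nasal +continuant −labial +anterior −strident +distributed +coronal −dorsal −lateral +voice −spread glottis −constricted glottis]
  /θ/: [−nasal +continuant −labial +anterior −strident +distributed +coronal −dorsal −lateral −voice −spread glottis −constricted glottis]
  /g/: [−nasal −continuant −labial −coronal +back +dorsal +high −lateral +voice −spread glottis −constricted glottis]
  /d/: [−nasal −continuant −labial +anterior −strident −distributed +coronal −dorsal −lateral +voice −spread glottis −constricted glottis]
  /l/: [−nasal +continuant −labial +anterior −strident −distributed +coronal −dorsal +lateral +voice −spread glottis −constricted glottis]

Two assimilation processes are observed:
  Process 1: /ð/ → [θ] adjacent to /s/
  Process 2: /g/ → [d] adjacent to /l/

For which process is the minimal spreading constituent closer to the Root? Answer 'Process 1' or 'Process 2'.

Process 1: the feature that changes is [voice]; the minimal node is [voice] (depth 3).
Process 2: the features that change are [coronal], [anterior], [distributed], [strident], [dorsal], [high], [back]; the minimal node is Place (depth 2).
Depth 2 < depth 3; Process 2 involves the structurally higher constituent Place.

Process 2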